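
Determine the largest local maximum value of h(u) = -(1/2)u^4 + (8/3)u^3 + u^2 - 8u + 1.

83/3

h'(u) = -2u^3 + 8u^2 + 2u - 8. Setting h'(u) = 0 gives u ∈ {-1, 1, 4}.
Since h''(u) = -6u^2 + 16u + 2, we get h''(-1) = -20 < 0 ⇒ local maximum; h''(1) = 12 > 0 ⇒ local minimum; h''(4) = -30 < 0 ⇒ local maximum.
The largest local maximum is h(4) = 83/3.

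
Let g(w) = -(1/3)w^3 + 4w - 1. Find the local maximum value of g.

Critical points: g'(w) = -w^2 + 4 vanishes at w = -2, 2.
g''(w) = -2w. g''(-2) = 4 > 0 ⇒ local minimum; g''(2) = -4 < 0 ⇒ local maximum.
The local maximum is g(2) = 13/3.

13/3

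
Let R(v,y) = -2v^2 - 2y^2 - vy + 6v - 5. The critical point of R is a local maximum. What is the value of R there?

∂R/∂v = -4v - y + 6 = 0 and ∂R/∂y = -v - 4y = 0, so (v, y) = (8/5, -2/5).
The Hessian has R_{vv} = -4, R_{yy} = -4, R_{vy} = -1, giving D = 15 > 0 with R_{vv} < 0, so the point is a local maximum.
R(8/5, -2/5) = -1/5.

-1/5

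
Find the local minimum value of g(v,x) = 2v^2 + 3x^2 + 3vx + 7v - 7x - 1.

-407/15

∂g/∂v = 4v + 3x + 7 = 0 and ∂g/∂x = 3v + 6x - 7 = 0, so (v, x) = (-21/5, 49/15).
The Hessian has g_{vv} = 4, g_{xx} = 6, g_{vx} = 3, giving D = 15 > 0 with g_{vv} > 0, so the point is a local minimum.
g(-21/5, 49/15) = -407/15.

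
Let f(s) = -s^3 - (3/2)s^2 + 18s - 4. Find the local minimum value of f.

f'(s) = -3s^2 - 3s + 18. Setting f'(s) = 0 gives s ∈ {-3, 2}.
Second-derivative test with f''(s) = -6s - 3: f''(-3) = 15 > 0 ⇒ local minimum; f''(2) = -15 < 0 ⇒ local maximum.
Thus f has its local minimum at s = -3, with value -89/2.

-89/2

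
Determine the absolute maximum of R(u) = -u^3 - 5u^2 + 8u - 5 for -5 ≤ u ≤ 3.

-59/27

Differentiating, R'(u) = -3u^2 - 10u + 8; which vanishes at u = -4 and u = 2/3.
Compare values at every candidate in [-5, 3]: R(-5) = -45,  R(-4) = -53,  R(2/3) = -59/27,  R(3) = -53.
Hence the absolute maximum is -59/27 at u = 2/3.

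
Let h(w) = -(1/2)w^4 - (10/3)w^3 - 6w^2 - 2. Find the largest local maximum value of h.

-2

Critical points: h'(w) = -2w^3 - 10w^2 - 12w vanishes at w = -3, -2, 0.
Second-derivative test with h''(w) = -6w^2 - 20w - 12: h''(-3) = -6 < 0 ⇒ local maximum; h''(-2) = 4 > 0 ⇒ local minimum; h''(0) = -12 < 0 ⇒ local maximum.
The largest local maximum is h(0) = -2.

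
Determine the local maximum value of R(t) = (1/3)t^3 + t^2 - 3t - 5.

Critical points: R'(t) = t^2 + 2t - 3 vanishes at t = -3, 1.
R''(t) = 2t + 2. R''(-3) = -4 < 0 ⇒ local maximum; R''(1) = 4 > 0 ⇒ local minimum.
The local maximum is R(-3) = 4.

4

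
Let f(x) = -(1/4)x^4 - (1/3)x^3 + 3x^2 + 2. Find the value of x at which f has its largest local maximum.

f'(x) = -x^3 - x^2 + 6x = 0 at x = -3, 0, 2.
Since f''(x) = -3x^2 - 2x + 6, we get f''(-3) = -15 < 0 ⇒ local maximum; f''(0) = 6 > 0 ⇒ local minimum; f''(2) = -10 < 0 ⇒ local maximum.
The largest local maximum is f(-3) = 71/4.

-3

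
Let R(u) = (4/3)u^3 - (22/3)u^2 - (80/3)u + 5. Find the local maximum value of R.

Critical points: R'(u) = 4u^2 - (44/3)u - 80/3 vanishes at u = -4/3, 5.
Second-derivative test with R''(u) = 8u - 44/3: R''(-4/3) = -76/3 < 0 ⇒ local maximum; R''(5) = 76/3 > 0 ⇒ local minimum.
So the local maximum value is R(-4/3) = 1973/81.

1973/81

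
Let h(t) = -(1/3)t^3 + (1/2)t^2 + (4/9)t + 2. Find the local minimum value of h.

311/162

Critical points: h'(t) = -t^2 + t + 4/9 vanishes at t = -1/3, 4/3.
Since h''(t) = -2t + 1, we get h''(-1/3) = 5/3 > 0 ⇒ local minimum; h''(4/3) = -5/3 < 0 ⇒ local maximum.
Thus h has its local minimum at t = -1/3, with value 311/162.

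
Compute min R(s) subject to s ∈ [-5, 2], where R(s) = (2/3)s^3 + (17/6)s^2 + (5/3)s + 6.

-89/6

The derivative is 2s^2 + (17/3)s + 5/3, which vanishes at s = -5/2 and s = -1/3.
Evaluating at the critical points and endpoints: R(-5) = -89/6, R(-5/2) = 73/8, R(-1/3) = 929/162, R(2) = 26.
Hence the absolute minimum is -89/6 at s = -5.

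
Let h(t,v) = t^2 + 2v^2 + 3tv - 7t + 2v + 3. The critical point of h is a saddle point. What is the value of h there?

147

∂h/∂t = 2t + 3v - 7 = 0 and ∂h/∂v = 3t + 4v + 2 = 0, so (t, v) = (-34, 25).
The Hessian has h_{tt} = 2, h_{vv} = 4, h_{tv} = 3, giving D = -1 < 0, so the point is a saddle point.
h(-34, 25) = 147.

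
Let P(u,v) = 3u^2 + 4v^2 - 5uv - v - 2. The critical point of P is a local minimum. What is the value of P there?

∂P/∂u = 6u - 5v = 0 and ∂P/∂v = -5u + 8v - 1 = 0, so (u, v) = (5/23, 6/23).
The Hessian has P_{uu} = 6, P_{vv} = 8, P_{uv} = -5, giving D = 23 > 0 with P_{uu} > 0, so the point is a local minimum.
P(5/23, 6/23) = -49/23.

-49/23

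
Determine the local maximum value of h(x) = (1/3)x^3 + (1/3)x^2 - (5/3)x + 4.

h'(x) = x^2 + (2/3)x - 5/3 = 0 at x = -5/3, 1.
Since h''(x) = 2x + 2/3, we get h''(-5/3) = -8/3 < 0 ⇒ local maximum; h''(1) = 8/3 > 0 ⇒ local minimum.
So the local maximum value is h(-5/3) = 499/81.

499/81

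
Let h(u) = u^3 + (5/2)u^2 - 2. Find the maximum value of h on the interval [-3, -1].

h'(u) = 3u^2 + 5u, whose only zero in [-3, -1] is u = -5/3.
Evaluating at the critical points and endpoints: h(-3) = -13/2,  h(-5/3) = 17/54,  h(-1) = -1/2.
The maximum over the interval is 17/54, attained at u = -5/3.

17/54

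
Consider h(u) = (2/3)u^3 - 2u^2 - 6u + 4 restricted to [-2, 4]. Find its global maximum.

22/3

h'(u) = 2u^2 - 4u - 6, which vanishes at u = -1 and u = 3.
Evaluating at the critical points and endpoints: h(-2) = 8/3, h(-1) = 22/3, h(3) = -14, h(4) = -28/3.
The maximum over the interval is 22/3, attained at u = -1.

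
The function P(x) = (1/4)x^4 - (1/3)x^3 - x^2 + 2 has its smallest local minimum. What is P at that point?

P'(x) = x^3 - x^2 - 2x. Setting P'(x) = 0 gives x ∈ {-1, 0, 2}.
P''(x) = 3x^2 - 2x - 2. P''(-1) = 3 > 0 ⇒ local minimum; P''(0) = -2 < 0 ⇒ local maximum; P''(2) = 6 > 0 ⇒ local minimum.
Thus P has its smallest local minimum at x = 2, with value -2/3.

-2/3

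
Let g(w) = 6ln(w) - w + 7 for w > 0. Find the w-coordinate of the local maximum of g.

g'(w) = 6/w − 1 = 0 gives w = 6.
g''(w) = -6/w², which is negative for w > 0, so this is a local maximum.
g(6) = 6·ln(6) - 6 + 7 ≈ 11.7506.

6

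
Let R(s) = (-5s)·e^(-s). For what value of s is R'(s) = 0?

R'(s) = (-5)·e^(-s) + (-5s)·(-1)·e^(-s) = (5s - 5)·e^(-s). Since e^(-s) > 0, the only critical point is s = 1.
R''(1) has the same sign as 5 > 0, so this is a local minimum.
R(1) = (-5)·e^(-1) ≈ -1.8394.

1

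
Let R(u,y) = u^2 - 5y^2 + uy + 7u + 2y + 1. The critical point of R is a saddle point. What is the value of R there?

-78/7

∂R/∂u = 2u + y + 7 = 0 and ∂R/∂y = u - 10y + 2 = 0, so (u, y) = (-24/7, -1/7).
The Hessian has R_{uu} = 2, R_{yy} = -10, R_{uy} = 1, giving D = -21 < 0, so the point is a saddle point.
R(-24/7, -1/7) = -78/7.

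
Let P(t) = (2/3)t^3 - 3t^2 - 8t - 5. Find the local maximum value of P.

P'(t) = 2t^2 - 6t - 8 = 0 at t = -1, 4.
Since P''(t) = 4t - 6, we get P''(-1) = -10 < 0 ⇒ local maximum; P''(4) = 10 > 0 ⇒ local minimum.
The local maximum is P(-1) = -2/3.

-2/3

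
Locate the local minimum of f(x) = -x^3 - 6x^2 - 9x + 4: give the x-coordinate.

-3

f'(x) = -3x^2 - 12x - 9 = 0 at x = -3, -1.
Second-derivative test with f''(x) = -6x - 12: f''(-3) = 6 > 0 ⇒ local minimum; f''(-1) = -6 < 0 ⇒ local maximum.
So the local minimum value is f(-3) = 4.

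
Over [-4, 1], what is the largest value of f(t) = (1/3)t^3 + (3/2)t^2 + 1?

The derivative is t^2 + 3t, which vanishes at t = -3 and t = 0.
Candidates: f(-4) = 11/3, f(-3) = 11/2, f(0) = 1, f(1) = 17/6.
The maximum over the interval is 11/2, attained at t = -3.

11/2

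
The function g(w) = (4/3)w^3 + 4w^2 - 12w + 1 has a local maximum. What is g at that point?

g'(w) = 4w^2 + 8w - 12. Setting g'(w) = 0 gives w ∈ {-3, 1}.
Second-derivative test with g''(w) = 8w + 8: g''(-3) = -16 < 0 ⇒ local maximum; g''(1) = 16 > 0 ⇒ local minimum.
Thus g has its local maximum at w = -3, with value 37.

37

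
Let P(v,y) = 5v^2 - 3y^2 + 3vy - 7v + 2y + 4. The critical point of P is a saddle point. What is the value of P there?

∂P/∂v = 10v + 3y - 7 = 0 and ∂P/∂y = 3v - 6y + 2 = 0, so (v, y) = (12/23, 41/69).
The Hessian has P_{vv} = 10, P_{yy} = -6, P_{vy} = 3, giving D = -69 < 0, so the point is a saddle point.
P(12/23, 41/69) = 191/69.

191/69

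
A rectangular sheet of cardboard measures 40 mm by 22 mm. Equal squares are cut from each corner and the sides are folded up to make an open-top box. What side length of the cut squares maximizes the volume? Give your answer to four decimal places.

4.5502

With cut size x, the volume is V(x) = x(40 − 2x)(22 − 2x) for 0 < x < 11.
V'(x) = 12x^2 − 248x + 880. Setting V'(x) = 0 gives x ≈ 4.5502 (the root in (0, 11)).
V''(x) = 24x − 248 is negative there, so this is the maximum; V ≈ 1813.6755.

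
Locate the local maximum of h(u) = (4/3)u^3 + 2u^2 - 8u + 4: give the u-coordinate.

Critical points: h'(u) = 4u^2 + 4u - 8 vanishes at u = -2, 1.
Since h''(u) = 8u + 4, we get h''(-2) = -12 < 0 ⇒ local maximum; h''(1) = 12 > 0 ⇒ local minimum.
The local maximum is h(-2) = 52/3.

-2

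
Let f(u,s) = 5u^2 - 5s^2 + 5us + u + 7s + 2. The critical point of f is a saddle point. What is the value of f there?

91/25

∂f/∂u = 10u + 5s + 1 = 0 and ∂f/∂s = 5u - 10s + 7 = 0, so (u, s) = (-9/25, 13/25).
The Hessian has f_{uu} = 10, f_{ss} = -10, f_{us} = 5, giving D = -125 < 0, so the point is a saddle point.
f(-9/25, 13/25) = 91/25.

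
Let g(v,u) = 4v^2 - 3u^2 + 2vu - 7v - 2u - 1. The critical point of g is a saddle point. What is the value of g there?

-211/52

∂g/∂v = 8v + 2u - 7 = 0 and ∂g/∂u = 2v - 6u - 2 = 0, so (v, u) = (23/26, -1/26).
The Hessian has g_{vv} = 8, g_{uu} = -6, g_{vu} = 2, giving D = -52 < 0, so the point is a saddle point.
g(23/26, -1/26) = -211/52.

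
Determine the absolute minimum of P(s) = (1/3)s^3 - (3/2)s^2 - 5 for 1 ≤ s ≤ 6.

-19/2

P'(s) = s^2 - 3s, whose only zero in [1, 6] is s = 3.
Evaluating at the critical points and endpoints: P(1) = -37/6; P(3) = -19/2; P(6) = 13.
The minimum over the interval is -19/2, attained at s = 3.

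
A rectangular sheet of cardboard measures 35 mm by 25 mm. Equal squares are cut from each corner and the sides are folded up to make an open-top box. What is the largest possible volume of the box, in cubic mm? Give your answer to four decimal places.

1877.5691

With cut size x, the volume is V(x) = x(35 − 2x)(25 − 2x) for 0 < x < 12.5.
V'(x) = 12x^2 − 240x + 875. Setting V'(x) = 0 gives x ≈ 4.7958 (the root in (0, 12.5)).
V''(x) = 24x − 240 is negative there, so this is the maximum; V ≈ 1877.5691.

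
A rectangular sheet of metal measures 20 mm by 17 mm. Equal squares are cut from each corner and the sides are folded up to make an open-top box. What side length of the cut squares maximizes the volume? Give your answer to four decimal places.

3.0531

With cut size x, the volume is V(x) = x(20 − 2x)(17 − 2x) for 0 < x < 8.5.
V'(x) = 12x^2 − 148x + 340. Setting V'(x) = 0 gives x ≈ 3.0531 (the root in (0, 8.5)).
V''(x) = 24x − 148 is negative there, so this is the maximum; V ≈ 462.1059.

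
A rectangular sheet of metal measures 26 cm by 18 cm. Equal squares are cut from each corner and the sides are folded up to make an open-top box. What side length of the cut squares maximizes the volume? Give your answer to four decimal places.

3.4891

With cut size x, the volume is V(x) = x(26 − 2x)(18 − 2x) for 0 < x < 9.
V'(x) = 12x^2 − 176x + 468. Setting V'(x) = 0 gives x ≈ 3.4891 (the root in (0, 9)).
V''(x) = 24x − 176 is negative there, so this is the maximum; V ≈ 731.5054.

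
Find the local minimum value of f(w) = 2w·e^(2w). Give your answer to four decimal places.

Differentiating with the product rule gives f'(w) = (4w + 2)·e^(2w). Since e^(2w) > 0, the only critical point is w = -1/2.
f''(-1/2) has the same sign as 4 > 0, so this is a local minimum.
f(-1/2) = (-1)·e^(-1) ≈ -0.3679.

-0.3679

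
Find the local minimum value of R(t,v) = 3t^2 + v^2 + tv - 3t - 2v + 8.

∂R/∂t = 6t + v - 3 = 0 and ∂R/∂v = t + 2v - 2 = 0, so (t, v) = (4/11, 9/11).
The Hessian has R_{tt} = 6, R_{vv} = 2, R_{tv} = 1, giving D = 11 > 0 with R_{tt} > 0, so the point is a local minimum.
R(4/11, 9/11) = 73/11.

73/11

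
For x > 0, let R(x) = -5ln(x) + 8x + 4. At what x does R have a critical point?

5/8

R'(x) = -5/x + 8 = 0 gives x = 5/8.
R''(x) = 5/x², which is positive for x > 0, so this is a local minimum.
R(5/8) = -5·ln(5/8) + 5 + 4 ≈ 11.3500.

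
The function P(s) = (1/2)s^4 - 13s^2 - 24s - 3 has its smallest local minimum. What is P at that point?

-179

P'(s) = 2s^3 - 26s - 24 = 0 at s = -3, -1, 4.
Since P''(s) = 6s^2 - 26, we get P''(-3) = 28 > 0 ⇒ local minimum; P''(-1) = -20 < 0 ⇒ local maximum; P''(4) = 70 > 0 ⇒ local minimum.
Thus P has its smallest local minimum at s = 4, with value -179.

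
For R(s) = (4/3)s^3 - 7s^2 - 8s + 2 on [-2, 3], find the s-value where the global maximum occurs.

R'(s) = 4s^2 - 14s - 8, whose only zero in [-2, 3] is s = -1/2.
Candidates: R(-2) = -62/3; R(-1/2) = 49/12; R(3) = -49.
The maximum over the interval is 49/12, attained at s = -1/2.

-1/2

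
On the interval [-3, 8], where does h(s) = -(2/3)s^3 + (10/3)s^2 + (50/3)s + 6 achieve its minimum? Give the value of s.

-5/3

Differentiating, h'(s) = -2s^2 + (20/3)s + 50/3; which vanishes at s = -5/3 and s = 5.
Candidates: h(-3) = 4; h(-5/3) = -764/81; h(5) = 268/3; h(8) = 34/3.
Hence the absolute minimum is -764/81 at s = -5/3.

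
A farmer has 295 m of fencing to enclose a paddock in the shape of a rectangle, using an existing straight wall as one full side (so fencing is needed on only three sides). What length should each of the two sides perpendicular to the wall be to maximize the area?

Let the sides perpendicular to the wall have length x and the parallel side y, so 2x + y = 295 and the area is A = xy = x(295 − 2x).
A'(x) = 295 − 4x = 0 gives x = 295/4, and A''(x) = −4 < 0 confirms a maximum.
Then y = 295 − 2·295/4 = 295/2 and A = 87025/8.

295/4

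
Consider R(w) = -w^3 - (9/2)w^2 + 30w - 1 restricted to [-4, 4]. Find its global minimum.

The derivative is -3w^2 - 9w + 30, whose only zero in [-4, 4] is w = 2.
Candidates: R(-4) = -129; R(2) = 33; R(4) = -17.
The minimum over the interval is -129, attained at w = -4.

-129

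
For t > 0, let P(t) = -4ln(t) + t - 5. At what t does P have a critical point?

4

P'(t) = -4/t + 1 = 0 gives t = 4.
P''(t) = 4/t², which is positive for t > 0, so this is a local minimum.
P(4) = -4·ln(4) + 4 - 5 ≈ -6.5452.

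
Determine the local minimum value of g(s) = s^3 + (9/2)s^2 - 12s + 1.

-11/2

Critical points: g'(s) = 3s^2 + 9s - 12 vanishes at s = -4, 1.
Second-derivative test with g''(s) = 6s + 9: g''(-4) = -15 < 0 ⇒ local maximum; g''(1) = 15 > 0 ⇒ local minimum.
Thus g has its local minimum at s = 1, with value -11/2.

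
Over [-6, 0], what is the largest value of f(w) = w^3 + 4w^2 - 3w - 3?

Differentiating, f'(w) = 3w^2 + 8w - 3; whose only zero in [-6, 0] is w = -3.
Candidates: f(-6) = -57; f(-3) = 15; f(0) = -3.
The maximum over the interval is 15, attained at w = -3.

15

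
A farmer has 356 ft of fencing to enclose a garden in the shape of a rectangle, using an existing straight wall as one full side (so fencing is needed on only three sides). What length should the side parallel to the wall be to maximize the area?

178

Let the sides perpendicular to the wall have length x and the parallel side y, so 2x + y = 356 and the area is A = xy = x(356 − 2x).
A'(x) = 356 − 4x = 0 gives x = 89, and A''(x) = −4 < 0 confirms a maximum.
Then y = 356 − 2·89 = 178 and A = 15842.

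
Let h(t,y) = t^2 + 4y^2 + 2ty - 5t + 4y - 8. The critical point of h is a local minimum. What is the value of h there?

∂h/∂t = 2t + 2y - 5 = 0 and ∂h/∂y = 2t + 8y + 4 = 0, so (t, y) = (4, -3/2).
The Hessian has h_{tt} = 2, h_{yy} = 8, h_{ty} = 2, giving D = 12 > 0 with h_{tt} > 0, so the point is a local minimum.
h(4, -3/2) = -21.

-21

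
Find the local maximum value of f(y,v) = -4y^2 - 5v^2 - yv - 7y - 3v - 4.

-56/79

∂f/∂y = -8y - v - 7 = 0 and ∂f/∂v = -y - 10v - 3 = 0, so (y, v) = (-67/79, -17/79).
The Hessian has f_{yy} = -8, f_{vv} = -10, f_{yv} = -1, giving D = 79 > 0 with f_{yy} < 0, so the point is a local maximum.
f(-67/79, -17/79) = -56/79.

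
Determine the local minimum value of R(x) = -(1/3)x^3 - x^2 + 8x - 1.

R'(x) = -x^2 - 2x + 8 = 0 at x = -4, 2.
R''(x) = -2x - 2. R''(-4) = 6 > 0 ⇒ local minimum; R''(2) = -6 < 0 ⇒ local maximum.
The local minimum is R(-4) = -83/3.

-83/3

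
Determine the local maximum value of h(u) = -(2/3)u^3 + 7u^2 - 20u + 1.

h'(u) = -2u^2 + 14u - 20. Setting h'(u) = 0 gives u ∈ {2, 5}.
Second-derivative test with h''(u) = -4u + 14: h''(2) = 6 > 0 ⇒ local minimum; h''(5) = -6 < 0 ⇒ local maximum.
So the local maximum value is h(5) = -22/3.

-22/3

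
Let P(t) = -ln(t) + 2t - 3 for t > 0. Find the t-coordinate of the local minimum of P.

P'(t) = -1/t + 2 = 0 gives t = 1/2.
P''(t) = 1/t², which is positive for t > 0, so this is a local minimum.
P(1/2) = -1·ln(1/2) + 1 - 3 ≈ -1.3069.

1/2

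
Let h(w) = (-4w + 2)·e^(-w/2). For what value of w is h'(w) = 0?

5/2

Differentiating with the product rule gives h'(w) = (2w - 5)·e^(-w/2). Since e^(-w/2) > 0, the only critical point is w = 5/2.
h''(5/2) has the same sign as 2 > 0, so this is a local minimum.
h(5/2) = (-8)·e^(-5/4) ≈ -2.2920.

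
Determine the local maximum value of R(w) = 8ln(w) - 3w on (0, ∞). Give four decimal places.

R'(w) = 8/w − 3 = 0 gives w = 8/3.
R''(w) = -8/w², which is negative for w > 0, so this is a local maximum.
R(8/3) = 8·ln(8/3) - 8 ≈ -0.1534.

-0.1534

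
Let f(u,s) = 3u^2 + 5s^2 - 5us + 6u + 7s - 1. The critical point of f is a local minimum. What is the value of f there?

-572/35

∂f/∂u = 6u - 5s + 6 = 0 and ∂f/∂s = -5u + 10s + 7 = 0, so (u, s) = (-19/7, -72/35).
The Hessian has f_{uu} = 6, f_{ss} = 10, f_{us} = -5, giving D = 35 > 0 with f_{uu} > 0, so the point is a local minimum.
f(-19/7, -72/35) = -572/35.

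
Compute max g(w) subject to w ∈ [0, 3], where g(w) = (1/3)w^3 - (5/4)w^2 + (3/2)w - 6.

-15/4

The derivative is w^2 - (5/2)w + 3/2, which vanishes at w = 1 and w = 3/2.
Compare values at every candidate in [0, 3]: g(0) = -6, g(1) = -65/12, g(3/2) = -87/16, g(3) = -15/4.
Hence the absolute maximum is -15/4 at w = 3.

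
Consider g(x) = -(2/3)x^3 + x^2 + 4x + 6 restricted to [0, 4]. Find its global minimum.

-14/3

The derivative is -2x^2 + 2x + 4, whose only zero in [0, 4] is x = 2.
Candidates: g(0) = 6, g(2) = 38/3, g(4) = -14/3.
The minimum over the interval is -14/3, attained at x = 4.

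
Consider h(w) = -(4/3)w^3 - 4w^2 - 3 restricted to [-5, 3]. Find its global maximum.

h'(w) = -4w^2 - 8w, which vanishes at w = -2 and w = 0.
Candidates: h(-5) = 191/3, h(-2) = -25/3, h(0) = -3, h(3) = -75.
The maximum over the interval is 191/3, attained at w = -5.

191/3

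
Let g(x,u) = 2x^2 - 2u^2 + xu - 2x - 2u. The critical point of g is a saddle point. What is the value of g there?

-4/17

∂g/∂x = 4x + u - 2 = 0 and ∂g/∂u = x - 4u - 2 = 0, so (x, u) = (10/17, -6/17).
The Hessian has g_{xx} = 4, g_{uu} = -4, g_{xu} = 1, giving D = -17 < 0, so the point is a saddle point.
g(10/17, -6/17) = -4/17.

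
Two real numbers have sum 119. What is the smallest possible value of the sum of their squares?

With a + b = 119, a^2 + b^2 = a^2 + (119 − a)^2.
The derivative 2a − 2(119 − a) = 4a − 238 vanishes at a = 119/2; second derivative 4 > 0, a minimum.
The minimum is 2·(119/2)^2 = 14161/2.

14161/2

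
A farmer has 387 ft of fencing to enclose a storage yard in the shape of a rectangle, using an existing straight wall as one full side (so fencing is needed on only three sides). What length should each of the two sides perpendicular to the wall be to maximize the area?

387/4

Let the sides perpendicular to the wall have length x and the parallel side y, so 2x + y = 387 and the area is A = xy = x(387 − 2x).
A'(x) = 387 − 4x = 0 gives x = 387/4, and A''(x) = −4 < 0 confirms a maximum.
Then y = 387 − 2·387/4 = 387/2 and A = 149769/8.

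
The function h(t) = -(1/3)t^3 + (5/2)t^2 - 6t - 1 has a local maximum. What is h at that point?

h'(t) = -t^2 + 5t - 6. Setting h'(t) = 0 gives t ∈ {2, 3}.
Second-derivative test with h''(t) = -2t + 5: h''(2) = 1 > 0 ⇒ local minimum; h''(3) = -1 < 0 ⇒ local maximum.
Thus h has its local maximum at t = 3, with value -11/2.

-11/2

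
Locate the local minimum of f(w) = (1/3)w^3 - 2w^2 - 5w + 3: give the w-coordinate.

Critical points: f'(w) = w^2 - 4w - 5 vanishes at w = -1, 5.
Second-derivative test with f''(w) = 2w - 4: f''(-1) = -6 < 0 ⇒ local maximum; f''(5) = 6 > 0 ⇒ local minimum.
Thus f has its local minimum at w = 5, with value -91/3.

5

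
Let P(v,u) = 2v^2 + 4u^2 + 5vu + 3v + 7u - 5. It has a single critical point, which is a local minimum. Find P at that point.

∂P/∂v = 4v + 5u + 3 = 0 and ∂P/∂u = 5v + 8u + 7 = 0, so (v, u) = (11/7, -13/7).
The Hessian has P_{vv} = 4, P_{uu} = 8, P_{vu} = 5, giving D = 7 > 0 with P_{vv} > 0, so the point is a local minimum.
P(11/7, -13/7) = -64/7.

-64/7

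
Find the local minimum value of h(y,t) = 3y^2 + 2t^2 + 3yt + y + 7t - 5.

-203/15

∂h/∂y = 6y + 3t + 1 = 0 and ∂h/∂t = 3y + 4t + 7 = 0, so (y, t) = (17/15, -13/5).
The Hessian has h_{yy} = 6, h_{tt} = 4, h_{yt} = 3, giving D = 15 > 0 with h_{yy} > 0, so the point is a local minimum.
h(17/15, -13/5) = -203/15.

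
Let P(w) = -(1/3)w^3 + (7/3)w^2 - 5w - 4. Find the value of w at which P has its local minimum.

P'(w) = -w^2 + (14/3)w - 5. Setting P'(w) = 0 gives w ∈ {5/3, 3}.
Since P''(w) = -2w + 14/3, we get P''(5/3) = 4/3 > 0 ⇒ local minimum; P''(3) = -4/3 < 0 ⇒ local maximum.
The local minimum is P(5/3) = -599/81.

5/3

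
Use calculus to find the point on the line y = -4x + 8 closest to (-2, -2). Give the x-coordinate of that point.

Minimize D(x)^2 = (x + 2)^2 + (-4x + 10)^2.
d/dx[D^2] = 2(x + 2) + 2·(-4)·(-4x + 10) = 0 ⇒ x = 38/17.
Then y = -16/17 and the distance is √(324/17) ≈ 4.3656.

38/17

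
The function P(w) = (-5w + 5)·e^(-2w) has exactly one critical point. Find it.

By the product rule, P'(w) = (10w - 15)·e^(-2w). Since e^(-2w) > 0, the only critical point is w = 3/2.
P''(3/2) has the same sign as 10 > 0, so this is a local minimum.
P(3/2) = (-5/2)·e^(-3) ≈ -0.1245.

3/2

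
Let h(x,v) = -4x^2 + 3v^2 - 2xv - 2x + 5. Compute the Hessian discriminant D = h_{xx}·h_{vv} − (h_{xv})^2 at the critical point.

∂h/∂x = -8x - 2v - 2 = 0 and ∂h/∂v = -2x + 6v = 0, so (x, v) = (-3/13, -1/13).
The Hessian has h_{xx} = -8, h_{vv} = 6, h_{xv} = -2, giving D = -52 < 0, so the point is a saddle point.
D = (-8)·(6) − (-2)^2 = -52.

-52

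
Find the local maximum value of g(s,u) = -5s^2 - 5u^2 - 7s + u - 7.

∂g/∂s = -10s - 7 = 0 and ∂g/∂u = -10u + 1 = 0, so (s, u) = (-7/10, 1/10).
The Hessian has g_{ss} = -10, g_{uu} = -10, g_{su} = 0, giving D = 100 > 0 with g_{ss} < 0, so the point is a local maximum.
g(-7/10, 1/10) = -9/2.

-9/2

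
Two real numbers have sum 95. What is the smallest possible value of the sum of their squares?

9025/2

With a + b = 95, a^2 + b^2 = a^2 + (95 − a)^2.
The derivative 2a − 2(95 − a) = 4a − 190 vanishes at a = 95/2; second derivative 4 > 0, a minimum.
The minimum is 2·(95/2)^2 = 9025/2.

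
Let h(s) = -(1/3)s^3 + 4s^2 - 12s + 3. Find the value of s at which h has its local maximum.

6

h'(s) = -s^2 + 8s - 12. Setting h'(s) = 0 gives s ∈ {2, 6}.
Since h''(s) = -2s + 8, we get h''(2) = 4 > 0 ⇒ local minimum; h''(6) = -4 < 0 ⇒ local maximum.
So the local maximum value is h(6) = 3.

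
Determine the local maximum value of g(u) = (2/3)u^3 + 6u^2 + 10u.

50/3

g'(u) = 2u^2 + 12u + 10 = 0 at u = -5, -1.
Second-derivative test with g''(u) = 4u + 12: g''(-5) = -8 < 0 ⇒ local maximum; g''(-1) = 8 > 0 ⇒ local minimum.
So the local maximum value is g(-5) = 50/3.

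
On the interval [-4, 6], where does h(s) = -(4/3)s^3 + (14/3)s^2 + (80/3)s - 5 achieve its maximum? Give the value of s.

4

Differentiating, h'(s) = -4s^2 + (28/3)s + 80/3; which vanishes at s = -5/3 and s = 4.
Compare values at every candidate in [-4, 6]: h(-4) = 145/3,  h(-5/3) = -2455/81,  h(4) = 91,  h(6) = 35.
The maximum over the interval is 91, attained at s = 4.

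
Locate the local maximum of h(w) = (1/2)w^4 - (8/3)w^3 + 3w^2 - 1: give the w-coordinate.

h'(w) = 2w^3 - 8w^2 + 6w. Setting h'(w) = 0 gives w ∈ {0, 1, 3}.
Second-derivative test with h''(w) = 6w^2 - 16w + 6: h''(0) = 6 > 0 ⇒ local minimum; h''(1) = -4 < 0 ⇒ local maximum; h''(3) = 12 > 0 ⇒ local minimum.
So the local maximum value is h(1) = -1/6.

1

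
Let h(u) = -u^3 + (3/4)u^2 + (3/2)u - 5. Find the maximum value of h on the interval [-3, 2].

97/4

The derivative is -3u^2 + (3/2)u + 3/2, which vanishes at u = -1/2 and u = 1.
Compare values at every candidate in [-3, 2]: h(-3) = 97/4,  h(-1/2) = -87/16,  h(1) = -15/4,  h(2) = -7.
The maximum over the interval is 97/4, attained at u = -3.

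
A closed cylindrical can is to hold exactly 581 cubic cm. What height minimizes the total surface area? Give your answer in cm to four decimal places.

9.0440

With radius r and height h, πr²h = 581 so h = 581/(πr²), and S(r) = 2πr² + 2πrh = 2πr² + 2·581/r.
S'(r) = 4πr − 2·581/r² = 0 ⇒ r³ = 581/(2π), so r ≈ 4.5220 and h = 2r ≈ 9.0440.
S''(r) = 4π + 4·581/r³ > 0, so this is the minimum; S ≈ 385.4476.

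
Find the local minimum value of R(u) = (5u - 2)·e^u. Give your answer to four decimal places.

-2.7441

Differentiating with the product rule gives R'(u) = (5u + 3)·e^u. Since e^u > 0, the only critical point is u = -3/5.
R''(-3/5) has the same sign as 5 > 0, so this is a local minimum.
R(-3/5) = (-5)·e^(-3/5) ≈ -2.7441.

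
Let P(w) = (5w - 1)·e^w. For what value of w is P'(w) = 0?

P'(w) = 5·e^w + (5w - 1)·1·e^w = (5w + 4)·e^w. Since e^w > 0, the only critical point is w = -4/5.
P''(-4/5) has the same sign as 5 > 0, so this is a local minimum.
P(-4/5) = (-5)·e^(-4/5) ≈ -2.2466.

-4/5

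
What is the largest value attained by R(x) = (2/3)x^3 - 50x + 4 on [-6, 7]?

Differentiating, R'(x) = 2x^2 - 50; which vanishes at x = -5 and x = 5.
Evaluating at the critical points and endpoints: R(-6) = 160, R(-5) = 512/3, R(5) = -488/3, R(7) = -352/3.
So the maximum is R(-5) = 512/3.

512/3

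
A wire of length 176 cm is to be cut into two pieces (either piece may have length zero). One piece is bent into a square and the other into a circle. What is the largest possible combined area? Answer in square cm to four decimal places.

2464.9918

Let x be the length used for the square. Square side x/4; circle radius (176−x)/(2π).
A(x) = (x/4)² + π·((176−x)/(2π))² = x²/16 + (176−x)²/(4π) for 0 ≤ x ≤ 176. A'(x) = x/8 − (176−x)/(2π) = 0 gives x = 4·176/(π+4) ≈ 98.5775.
A'' > 0, so the interior critical point is a minimum; the maximum is at an endpoint. A(0) = 2464.9918 and A(176) = 1936.0000, so the largest area is 2464.9918.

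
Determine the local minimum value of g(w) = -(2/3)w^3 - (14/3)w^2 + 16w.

g'(w) = -2w^2 - (28/3)w + 16. Setting g'(w) = 0 gives w ∈ {-6, 4/3}.
g''(w) = -4w - 28/3. g''(-6) = 44/3 > 0 ⇒ local minimum; g''(4/3) = -44/3 < 0 ⇒ local maximum.
The local minimum is g(-6) = -120.

-120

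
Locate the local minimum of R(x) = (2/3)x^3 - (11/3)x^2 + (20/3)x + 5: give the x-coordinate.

Critical points: R'(x) = 2x^2 - (22/3)x + 20/3 vanishes at x = 5/3, 2.
R''(x) = 4x - 22/3. R''(5/3) = -2/3 < 0 ⇒ local maximum; R''(2) = 2/3 > 0 ⇒ local minimum.
The local minimum is R(2) = 9.

2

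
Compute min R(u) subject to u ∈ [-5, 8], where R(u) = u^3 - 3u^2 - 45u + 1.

-174

R'(u) = 3u^2 - 6u - 45, which vanishes at u = -3 and u = 5.
Candidates: R(-5) = 26,  R(-3) = 82,  R(5) = -174,  R(8) = -39.
Hence the absolute minimum is -174 at u = 5.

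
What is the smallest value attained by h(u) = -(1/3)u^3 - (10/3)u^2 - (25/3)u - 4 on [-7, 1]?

The derivative is -u^2 - (20/3)u - 25/3, which vanishes at u = -5 and u = -5/3.
Compare values at every candidate in [-7, 1]: h(-7) = 16/3,  h(-5) = -4,  h(-5/3) = 176/81,  h(1) = -16.
So the minimum is h(1) = -16.

-16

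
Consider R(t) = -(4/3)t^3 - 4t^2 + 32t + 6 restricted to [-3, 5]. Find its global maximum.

R'(t) = -4t^2 - 8t + 32, whose only zero in [-3, 5] is t = 2.
Compare values at every candidate in [-3, 5]: R(-3) = -90,  R(2) = 130/3,  R(5) = -302/3.
Hence the absolute maximum is 130/3 at t = 2.

130/3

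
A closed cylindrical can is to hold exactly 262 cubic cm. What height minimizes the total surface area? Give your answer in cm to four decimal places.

With radius r and height h, πr²h = 262 so h = 262/(πr²), and S(r) = 2πr² + 2πrh = 2πr² + 2·262/r.
S'(r) = 4πr − 2·262/r² = 0 ⇒ r³ = 262/(2π), so r ≈ 3.4677 and h = 2r ≈ 6.9354.
S''(r) = 4π + 4·262/r³ > 0, so this is the minimum; S ≈ 226.6638.

6.9354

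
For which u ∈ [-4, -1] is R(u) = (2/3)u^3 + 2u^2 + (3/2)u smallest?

R'(u) = 2u^2 + 4u + 3/2, whose only zero in [-4, -1] is u = -3/2.
Evaluating at the critical points and endpoints: R(-4) = -50/3,  R(-3/2) = 0,  R(-1) = -1/6.
Hence the absolute minimum is -50/3 at u = -4.

-4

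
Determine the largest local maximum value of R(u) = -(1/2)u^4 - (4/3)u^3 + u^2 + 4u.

19/6

Critical points: R'(u) = -2u^3 - 4u^2 + 2u + 4 vanishes at u = -2, -1, 1.
Since R''(u) = -6u^2 - 8u + 2, we get R''(-2) = -6 < 0 ⇒ local maximum; R''(-1) = 4 > 0 ⇒ local minimum; R''(1) = -12 < 0 ⇒ local maximum.
So the largest local maximum value is R(1) = 19/6.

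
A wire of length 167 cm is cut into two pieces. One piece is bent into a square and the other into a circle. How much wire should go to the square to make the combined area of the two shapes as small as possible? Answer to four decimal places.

Let x be the length used for the square. Square side x/4; circle radius (167−x)/(2π).
A(x) = (x/4)² + π·((167−x)/(2π))² = x²/16 + (167−x)²/(4π) for 0 ≤ x ≤ 167. A'(x) = x/8 − (167−x)/(2π) = 0 gives x = 4·167/(π+4) ≈ 93.5366.
A'' = 1/8 + 1/(2π) > 0, so this gives the minimum combined area; x ≈ 93.5366 cm to the square.

93.5366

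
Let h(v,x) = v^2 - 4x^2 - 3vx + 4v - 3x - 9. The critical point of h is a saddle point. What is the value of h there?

∂h/∂v = 2v - 3x + 4 = 0 and ∂h/∂x = -3v - 8x - 3 = 0, so (v, x) = (-41/25, 6/25).
The Hessian has h_{vv} = 2, h_{xx} = -8, h_{vx} = -3, giving D = -25 < 0, so the point is a saddle point.
h(-41/25, 6/25) = -316/25.

-316/25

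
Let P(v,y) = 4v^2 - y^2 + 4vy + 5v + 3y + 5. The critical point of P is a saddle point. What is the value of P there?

∂P/∂v = 8v + 4y + 5 = 0 and ∂P/∂y = 4v - 2y + 3 = 0, so (v, y) = (-11/16, 1/8).
The Hessian has P_{vv} = 8, P_{yy} = -2, P_{vy} = 4, giving D = -32 < 0, so the point is a saddle point.
P(-11/16, 1/8) = 111/32.

111/32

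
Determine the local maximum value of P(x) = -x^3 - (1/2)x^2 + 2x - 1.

P'(x) = -3x^2 - x + 2 = 0 at x = -1, 2/3.
P''(x) = -6x - 1. P''(-1) = 5 > 0 ⇒ local minimum; P''(2/3) = -5 < 0 ⇒ local maximum.
The local maximum is P(2/3) = -5/27.

-5/27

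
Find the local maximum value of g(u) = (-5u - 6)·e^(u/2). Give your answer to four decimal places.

2.0190

g'(u) = (-5)·e^(u/2) + (-5u - 6)·(1/2)·e^(u/2) = (-(5/2)u - 8)·e^(u/2). Since e^(u/2) > 0, the only critical point is u = -16/5.
g''(-16/5) has the same sign as -5/2 < 0, so this is a local maximum.
g(-16/5) = (10)·e^(-8/5) ≈ 2.0190.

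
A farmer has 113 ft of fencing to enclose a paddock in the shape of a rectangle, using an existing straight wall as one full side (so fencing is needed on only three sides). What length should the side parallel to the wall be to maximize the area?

Let the sides perpendicular to the wall have length x and the parallel side y, so 2x + y = 113 and the area is A = xy = x(113 − 2x).
A'(x) = 113 − 4x = 0 gives x = 113/4, and A''(x) = −4 < 0 confirms a maximum.
Then y = 113 − 2·113/4 = 113/2 and A = 12769/8.

113/2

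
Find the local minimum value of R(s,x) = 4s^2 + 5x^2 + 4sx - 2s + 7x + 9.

19/4

∂R/∂s = 8s + 4x - 2 = 0 and ∂R/∂x = 4s + 10x + 7 = 0, so (s, x) = (3/4, -1).
The Hessian has R_{ss} = 8, R_{xx} = 10, R_{sx} = 4, giving D = 64 > 0 with R_{ss} > 0, so the point is a local minimum.
R(3/4, -1) = 19/4.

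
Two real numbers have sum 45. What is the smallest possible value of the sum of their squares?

With a + b = 45, a^2 + b^2 = a^2 + (45 − a)^2.
The derivative 2a − 2(45 − a) = 4a − 90 vanishes at a = 45/2; second derivative 4 > 0, a minimum.
The minimum is 2·(45/2)^2 = 2025/2.

2025/2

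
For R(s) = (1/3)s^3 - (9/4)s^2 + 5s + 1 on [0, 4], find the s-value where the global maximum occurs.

R'(s) = s^2 - (9/2)s + 5, which vanishes at s = 2 and s = 5/2.
Candidates: R(0) = 1, R(2) = 14/3, R(5/2) = 223/48, R(4) = 19/3.
The maximum over the interval is 19/3, attained at s = 4.

4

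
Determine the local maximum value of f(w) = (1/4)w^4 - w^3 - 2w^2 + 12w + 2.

f'(w) = w^3 - 3w^2 - 4w + 12. Setting f'(w) = 0 gives w ∈ {-2, 2, 3}.
Second-derivative test with f''(w) = 3w^2 - 6w - 4: f''(-2) = 20 > 0 ⇒ local minimum; f''(2) = -4 < 0 ⇒ local maximum; f''(3) = 5 > 0 ⇒ local minimum.
Thus f has its local maximum at w = 2, with value 14.

14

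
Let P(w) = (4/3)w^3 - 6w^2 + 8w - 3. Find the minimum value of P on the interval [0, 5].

The derivative is 4w^2 - 12w + 8, which vanishes at w = 1 and w = 2.
Candidates: P(0) = -3; P(1) = 1/3; P(2) = -1/3; P(5) = 161/3.
Hence the absolute minimum is -3 at w = 0.

-3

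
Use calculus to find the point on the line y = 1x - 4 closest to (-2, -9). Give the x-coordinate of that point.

Minimize D(x)^2 = (x + 2)^2 + (x + 5)^2.
d/dx[D^2] = 2(x + 2) + 2·1·(x + 5) = 0 ⇒ x = -7/2.
Then y = -15/2 and the distance is √(9/2) ≈ 2.1213.

-7/2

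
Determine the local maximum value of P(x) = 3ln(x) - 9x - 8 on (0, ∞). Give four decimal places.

-14.2958

P'(x) = 3/x − 9 = 0 gives x = 1/3.
P''(x) = -3/x², which is negative for x > 0, so this is a local maximum.
P(1/3) = 3·ln(1/3) - 3 - 8 ≈ -14.2958.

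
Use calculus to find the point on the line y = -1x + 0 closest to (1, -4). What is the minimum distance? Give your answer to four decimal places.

2.1213

Minimize D(x)^2 = (x - 1)^2 + (-x + 4)^2.
d/dx[D^2] = 2(x - 1) + 2·(-1)·(-x + 4) = 0 ⇒ x = 5/2.
Then y = -5/2 and the distance is √(9/2) ≈ 2.1213.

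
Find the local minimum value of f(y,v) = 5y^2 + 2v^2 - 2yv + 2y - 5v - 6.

-329/36

∂f/∂y = 10y - 2v + 2 = 0 and ∂f/∂v = -2y + 4v - 5 = 0, so (y, v) = (1/18, 23/18).
The Hessian has f_{yy} = 10, f_{vv} = 4, f_{yv} = -2, giving D = 36 > 0 with f_{yy} > 0, so the point is a local minimum.
f(1/18, 23/18) = -329/36.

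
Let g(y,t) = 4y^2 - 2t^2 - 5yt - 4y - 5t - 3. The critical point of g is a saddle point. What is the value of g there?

∂g/∂y = 8y - 5t - 4 = 0 and ∂g/∂t = -5y - 4t - 5 = 0, so (y, t) = (-3/19, -20/19).
The Hessian has g_{yy} = 8, g_{tt} = -4, g_{yt} = -5, giving D = -57 < 0, so the point is a saddle point.
g(-3/19, -20/19) = -1/19.

-1/19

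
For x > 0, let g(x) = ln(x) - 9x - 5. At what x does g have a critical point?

1/9

g'(x) = 1/x − 9 = 0 gives x = 1/9.
g''(x) = -1/x², which is negative for x > 0, so this is a local maximum.
g(1/9) = 1·ln(1/9) - 1 - 5 ≈ -8.1972.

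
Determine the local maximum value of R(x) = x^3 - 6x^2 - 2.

-2

Critical points: R'(x) = 3x^2 - 12x vanishes at x = 0, 4.
Second-derivative test with R''(x) = 6x - 12: R''(0) = -12 < 0 ⇒ local maximum; R''(4) = 12 > 0 ⇒ local minimum.
The local maximum is R(0) = -2.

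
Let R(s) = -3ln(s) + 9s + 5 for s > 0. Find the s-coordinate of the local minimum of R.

R'(s) = -3/s + 9 = 0 gives s = 1/3.
R''(s) = 3/s², which is positive for s > 0, so this is a local minimum.
R(1/3) = -3·ln(1/3) + 3 + 5 ≈ 11.2958.

1/3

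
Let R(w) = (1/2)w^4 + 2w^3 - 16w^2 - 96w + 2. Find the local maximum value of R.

265/2

Critical points: R'(w) = 2w^3 + 6w^2 - 32w - 96 vanishes at w = -4, -3, 4.
Second-derivative test with R''(w) = 6w^2 + 12w - 32: R''(-4) = 16 > 0 ⇒ local minimum; R''(-3) = -14 < 0 ⇒ local maximum; R''(4) = 112 > 0 ⇒ local minimum.
The local maximum is R(-3) = 265/2.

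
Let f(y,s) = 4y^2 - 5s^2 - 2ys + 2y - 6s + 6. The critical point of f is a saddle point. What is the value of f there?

151/21

∂f/∂y = 8y - 2s + 2 = 0 and ∂f/∂s = -2y - 10s - 6 = 0, so (y, s) = (-8/21, -11/21).
The Hessian has f_{yy} = 8, f_{ss} = -10, f_{ys} = -2, giving D = -84 < 0, so the point is a saddle point.
f(-8/21, -11/21) = 151/21.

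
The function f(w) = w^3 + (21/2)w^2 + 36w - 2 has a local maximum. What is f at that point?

f'(w) = 3w^2 + 21w + 36. Setting f'(w) = 0 gives w ∈ {-4, -3}.
Since f''(w) = 6w + 21, we get f''(-4) = -3 < 0 ⇒ local maximum; f''(-3) = 3 > 0 ⇒ local minimum.
So the local maximum value is f(-4) = -42.

-42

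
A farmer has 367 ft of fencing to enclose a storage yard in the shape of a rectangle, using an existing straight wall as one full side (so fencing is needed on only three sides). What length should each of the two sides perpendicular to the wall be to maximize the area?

Let the sides perpendicular to the wall have length x and the parallel side y, so 2x + y = 367 and the area is A = xy = x(367 − 2x).
A'(x) = 367 − 4x = 0 gives x = 367/4, and A''(x) = −4 < 0 confirms a maximum.
Then y = 367 − 2·367/4 = 367/2 and A = 134689/8.

367/4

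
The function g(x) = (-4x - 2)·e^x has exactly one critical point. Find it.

-3/2

Differentiating with the product rule gives g'(x) = (-4x - 6)·e^x. Since e^x > 0, the only critical point is x = -3/2.
g''(-3/2) has the same sign as -4 < 0, so this is a local maximum.
g(-3/2) = (4)·e^(-3/2) ≈ 0.8925.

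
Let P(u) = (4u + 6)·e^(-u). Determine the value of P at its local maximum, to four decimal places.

6.5949

By the product rule, P'(u) = (-4u - 2)·e^(-u). Since e^(-u) > 0, the only critical point is u = -1/2.
P''(-1/2) has the same sign as -4 < 0, so this is a local maximum.
P(-1/2) = (4)·e^(1/2) ≈ 6.5949.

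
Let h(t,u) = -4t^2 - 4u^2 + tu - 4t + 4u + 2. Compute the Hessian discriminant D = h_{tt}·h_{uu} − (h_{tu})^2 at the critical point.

∂h/∂t = -8t + u - 4 = 0 and ∂h/∂u = t - 8u + 4 = 0, so (t, u) = (-4/9, 4/9).
The Hessian has h_{tt} = -8, h_{uu} = -8, h_{tu} = 1, giving D = 63 > 0 with h_{tt} < 0, so the point is a local maximum.
D = (-8)·(-8) − (1)^2 = 63.

63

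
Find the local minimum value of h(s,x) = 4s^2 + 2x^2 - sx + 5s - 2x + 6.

130/31

∂h/∂s = 8s - x + 5 = 0 and ∂h/∂x = -s + 4x - 2 = 0, so (s, x) = (-18/31, 11/31).
The Hessian has h_{ss} = 8, h_{xx} = 4, h_{sx} = -1, giving D = 31 > 0 with h_{ss} > 0, so the point is a local minimum.
h(-18/31, 11/31) = 130/31.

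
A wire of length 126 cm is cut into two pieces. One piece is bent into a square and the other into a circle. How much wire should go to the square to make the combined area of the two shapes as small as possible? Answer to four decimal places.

Let x be the length used for the square. Square side x/4; circle radius (126−x)/(2π).
A(x) = (x/4)² + π·((126−x)/(2π))² = x²/16 + (126−x)²/(4π) for 0 ≤ x ≤ 126. A'(x) = x/8 − (126−x)/(2π) = 0 gives x = 4·126/(π+4) ≈ 70.5725.
A'' = 1/8 + 1/(2π) > 0, so this gives the minimum combined area; x ≈ 70.5725 cm to the square.

70.5725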